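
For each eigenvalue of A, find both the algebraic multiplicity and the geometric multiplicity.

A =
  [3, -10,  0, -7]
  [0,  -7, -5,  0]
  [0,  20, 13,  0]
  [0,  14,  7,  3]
λ = 3: alg = 4, geom = 2

Step 1 — factor the characteristic polynomial to read off the algebraic multiplicities:
  χ_A(x) = (x - 3)^4

Step 2 — compute geometric multiplicities via the rank-nullity identity g(λ) = n − rank(A − λI):
  rank(A − (3)·I) = 2, so dim ker(A − (3)·I) = n − 2 = 2

Summary:
  λ = 3: algebraic multiplicity = 4, geometric multiplicity = 2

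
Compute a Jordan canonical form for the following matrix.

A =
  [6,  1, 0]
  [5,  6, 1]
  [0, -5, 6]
J_3(6)

The characteristic polynomial is
  det(x·I − A) = x^3 - 18*x^2 + 108*x - 216 = (x - 6)^3

Eigenvalues and multiplicities (the geometric multiplicity of λ is n − rank(A − λI), which equals the number of Jordan blocks for λ):
  λ = 6: algebraic multiplicity = 3, geometric multiplicity = 1

Determining the block sizes for each eigenvalue:
  λ = 6: one block (gm = 1), so the single block has size am = 3 → block sizes [3]

Assembling the blocks gives a Jordan form
J =
  [6, 1, 0]
  [0, 6, 1]
  [0, 0, 6]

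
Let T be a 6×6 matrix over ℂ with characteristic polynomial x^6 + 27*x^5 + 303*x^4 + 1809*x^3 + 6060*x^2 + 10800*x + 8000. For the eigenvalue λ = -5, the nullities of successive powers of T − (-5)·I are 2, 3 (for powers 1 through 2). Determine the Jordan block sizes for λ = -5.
Block sizes for λ = -5: [2, 1]

From the dimensions of kernels of powers, the number of Jordan blocks of size at least j is d_j − d_{j−1} where d_j = dim ker(N^j) (with d_0 = 0). Computing the differences gives [2, 1].
The number of blocks of size exactly k is (#blocks of size ≥ k) − (#blocks of size ≥ k + 1), so the partition is: 1 block(s) of size 1, 1 block(s) of size 2.
In nonincreasing order the block sizes are [2, 1].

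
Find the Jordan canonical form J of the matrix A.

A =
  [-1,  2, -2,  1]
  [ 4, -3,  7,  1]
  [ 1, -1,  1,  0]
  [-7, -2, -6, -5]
J_2(-2) ⊕ J_2(-2)

The characteristic polynomial is
  det(x·I − A) = x^4 + 8*x^3 + 24*x^2 + 32*x + 16 = (x + 2)^4

Eigenvalues and multiplicities (the geometric multiplicity of λ is n − rank(A − λI), which equals the number of Jordan blocks for λ):
  λ = -2: algebraic multiplicity = 4, geometric multiplicity = 2

Determining the block sizes for each eigenvalue:
  λ = -2: with am = 4 and gm = 2, the partition is not yet determined (e.g. several partitions of 4 into 2 parts exist). Let N = A − (-2)·I. Computing rank(N^1) = 2, rank(N^2) = 0; the number of blocks of size ≥ j is rank(N^{j−1}) − rank(N^j), giving [2, 2]. So we have 2 block(s) of size 2 → block sizes [2, 2]

Assembling the blocks gives a Jordan form
J =
  [-2,  1,  0,  0]
  [ 0, -2,  0,  0]
  [ 0,  0, -2,  1]
  [ 0,  0,  0, -2]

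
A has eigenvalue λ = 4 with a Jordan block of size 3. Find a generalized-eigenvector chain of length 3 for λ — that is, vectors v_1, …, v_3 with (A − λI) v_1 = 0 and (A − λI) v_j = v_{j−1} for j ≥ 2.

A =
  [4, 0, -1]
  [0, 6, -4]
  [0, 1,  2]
A Jordan chain for λ = 4 of length 3:
v_1 = (-1, 0, 0)ᵀ
v_2 = (0, 2, 1)ᵀ
v_3 = (0, 1, 0)ᵀ

Let N = A − (4)·I. We want v_3 with N^3 v_3 = 0 but N^2 v_3 ≠ 0; then v_{j-1} := N · v_j for j = 3, …, 2.

Pick v_3 = (0, 1, 0)ᵀ.
Then v_2 = N · v_3 = (0, 2, 1)ᵀ.
Then v_1 = N · v_2 = (-1, 0, 0)ᵀ.

Sanity check: (A − (4)·I) v_1 = (0, 0, 0)ᵀ = 0. ✓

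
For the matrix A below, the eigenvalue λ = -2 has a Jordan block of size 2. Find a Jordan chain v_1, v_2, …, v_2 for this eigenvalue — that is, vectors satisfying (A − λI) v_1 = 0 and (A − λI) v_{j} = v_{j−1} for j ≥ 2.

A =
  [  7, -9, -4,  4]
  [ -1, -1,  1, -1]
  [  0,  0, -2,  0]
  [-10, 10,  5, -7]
A Jordan chain for λ = -2 of length 2:
v_1 = (1, 1, 0, 0)ᵀ
v_2 = (1, 0, 2, 0)ᵀ

Let N = A − (-2)·I. We want v_2 with N^2 v_2 = 0 but N^1 v_2 ≠ 0; then v_{j-1} := N · v_j for j = 2, …, 2.

Pick v_2 = (1, 0, 2, 0)ᵀ.
Then v_1 = N · v_2 = (1, 1, 0, 0)ᵀ.

Sanity check: (A − (-2)·I) v_1 = (0, 0, 0, 0)ᵀ = 0. ✓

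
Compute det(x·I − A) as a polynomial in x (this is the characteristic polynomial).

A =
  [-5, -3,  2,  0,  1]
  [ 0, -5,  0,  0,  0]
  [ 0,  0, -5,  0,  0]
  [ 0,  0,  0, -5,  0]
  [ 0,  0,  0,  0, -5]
x^5 + 25*x^4 + 250*x^3 + 1250*x^2 + 3125*x + 3125

Expanding det(x·I − A) (e.g. by cofactor expansion or by noting that A is similar to its Jordan form J, which has the same characteristic polynomial as A) gives
  χ_A(x) = x^5 + 25*x^4 + 250*x^3 + 1250*x^2 + 3125*x + 3125
which factors as (x + 5)^5. The eigenvalues (with algebraic multiplicities) are λ = -5 with multiplicity 5.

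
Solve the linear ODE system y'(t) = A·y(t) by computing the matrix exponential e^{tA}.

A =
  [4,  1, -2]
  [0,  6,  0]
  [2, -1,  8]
e^{tA} =
  [-2*t*exp(6*t) + exp(6*t), t*exp(6*t), -2*t*exp(6*t)]
  [0, exp(6*t), 0]
  [2*t*exp(6*t), -t*exp(6*t), 2*t*exp(6*t) + exp(6*t)]

Strategy: write A = P · J · P⁻¹ where J is a Jordan canonical form, so e^{tA} = P · e^{tJ} · P⁻¹, and e^{tJ} can be computed block-by-block.

A has Jordan form
J =
  [6, 1, 0]
  [0, 6, 0]
  [0, 0, 6]
(up to reordering of blocks).

Per-block formulas:
  For a 2×2 Jordan block J_2(6): exp(t · J_2(6)) = e^(6t)·(I + t·N), where N is the 2×2 nilpotent shift.
  For a 1×1 block at λ = 6: exp(t · [6]) = [e^(6t)].

After assembling e^{tJ} and conjugating by P, we get:

e^{tA} =
  [-2*t*exp(6*t) + exp(6*t), t*exp(6*t), -2*t*exp(6*t)]
  [0, exp(6*t), 0]
  [2*t*exp(6*t), -t*exp(6*t), 2*t*exp(6*t) + exp(6*t)]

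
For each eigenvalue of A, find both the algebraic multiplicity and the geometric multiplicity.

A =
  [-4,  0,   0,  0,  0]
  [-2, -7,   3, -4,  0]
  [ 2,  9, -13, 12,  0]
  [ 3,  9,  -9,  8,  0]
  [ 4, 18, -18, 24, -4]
λ = -4: alg = 5, geom = 3

Step 1 — factor the characteristic polynomial to read off the algebraic multiplicities:
  χ_A(x) = (x + 4)^5

Step 2 — compute geometric multiplicities via the rank-nullity identity g(λ) = n − rank(A − λI):
  rank(A − (-4)·I) = 2, so dim ker(A − (-4)·I) = n − 2 = 3

Summary:
  λ = -4: algebraic multiplicity = 5, geometric multiplicity = 3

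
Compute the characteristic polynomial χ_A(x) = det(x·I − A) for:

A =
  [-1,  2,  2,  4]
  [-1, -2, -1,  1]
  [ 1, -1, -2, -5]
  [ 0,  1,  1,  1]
x^4 + 4*x^3 + 6*x^2 + 4*x + 1

Expanding det(x·I − A) (e.g. by cofactor expansion or by noting that A is similar to its Jordan form J, which has the same characteristic polynomial as A) gives
  χ_A(x) = x^4 + 4*x^3 + 6*x^2 + 4*x + 1
which factors as (x + 1)^4. The eigenvalues (with algebraic multiplicities) are λ = -1 with multiplicity 4.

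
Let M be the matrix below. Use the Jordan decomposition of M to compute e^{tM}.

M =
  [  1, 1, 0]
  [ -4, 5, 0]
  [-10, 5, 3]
e^{tM} =
  [-2*t*exp(3*t) + exp(3*t), t*exp(3*t), 0]
  [-4*t*exp(3*t), 2*t*exp(3*t) + exp(3*t), 0]
  [-10*t*exp(3*t), 5*t*exp(3*t), exp(3*t)]

Strategy: write M = P · J · P⁻¹ where J is a Jordan canonical form, so e^{tM} = P · e^{tJ} · P⁻¹, and e^{tJ} can be computed block-by-block.

M has Jordan form
J =
  [3, 1, 0]
  [0, 3, 0]
  [0, 0, 3]
(up to reordering of blocks).

Per-block formulas:
  For a 2×2 Jordan block J_2(3): exp(t · J_2(3)) = e^(3t)·(I + t·N), where N is the 2×2 nilpotent shift.
  For a 1×1 block at λ = 3: exp(t · [3]) = [e^(3t)].

After assembling e^{tJ} and conjugating by P, we get:

e^{tM} =
  [-2*t*exp(3*t) + exp(3*t), t*exp(3*t), 0]
  [-4*t*exp(3*t), 2*t*exp(3*t) + exp(3*t), 0]
  [-10*t*exp(3*t), 5*t*exp(3*t), exp(3*t)]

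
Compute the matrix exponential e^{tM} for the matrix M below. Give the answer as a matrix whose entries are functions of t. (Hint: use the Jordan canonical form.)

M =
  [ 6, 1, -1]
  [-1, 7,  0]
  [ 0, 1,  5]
e^{tM} =
  [-t^2*exp(6*t)/2 + exp(6*t), t*exp(6*t), t^2*exp(6*t)/2 - t*exp(6*t)]
  [-t^2*exp(6*t)/2 - t*exp(6*t), t*exp(6*t) + exp(6*t), t^2*exp(6*t)/2]
  [-t^2*exp(6*t)/2, t*exp(6*t), t^2*exp(6*t)/2 - t*exp(6*t) + exp(6*t)]

Strategy: write M = P · J · P⁻¹ where J is a Jordan canonical form, so e^{tM} = P · e^{tJ} · P⁻¹, and e^{tJ} can be computed block-by-block.

M has Jordan form
J =
  [6, 1, 0]
  [0, 6, 1]
  [0, 0, 6]
(up to reordering of blocks).

Per-block formulas:
  For a 3×3 Jordan block J_3(6): exp(t · J_3(6)) = e^(6t)·(I + t·N + (t^2/2)·N^2), where N is the 3×3 nilpotent shift.

After assembling e^{tJ} and conjugating by P, we get:

e^{tM} =
  [-t^2*exp(6*t)/2 + exp(6*t), t*exp(6*t), t^2*exp(6*t)/2 - t*exp(6*t)]
  [-t^2*exp(6*t)/2 - t*exp(6*t), t*exp(6*t) + exp(6*t), t^2*exp(6*t)/2]
  [-t^2*exp(6*t)/2, t*exp(6*t), t^2*exp(6*t)/2 - t*exp(6*t) + exp(6*t)]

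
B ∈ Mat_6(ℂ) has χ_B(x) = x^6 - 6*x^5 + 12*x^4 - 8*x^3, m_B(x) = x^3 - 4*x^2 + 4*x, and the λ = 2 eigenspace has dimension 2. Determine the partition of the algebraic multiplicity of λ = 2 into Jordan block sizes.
Block sizes for λ = 2: [2, 1]

Step 1 — from the characteristic polynomial, algebraic multiplicity of λ = 2 is 3. From dim ker(B − (2)·I) = 2, there are exactly 2 Jordan blocks for λ = 2.
Step 2 — from the minimal polynomial, the factor (x − 2)^2 tells us the largest block for λ = 2 has size 2.
Step 3 — with total size 3, 2 blocks, and largest block 2, the block sizes (in nonincreasing order) are [2, 1].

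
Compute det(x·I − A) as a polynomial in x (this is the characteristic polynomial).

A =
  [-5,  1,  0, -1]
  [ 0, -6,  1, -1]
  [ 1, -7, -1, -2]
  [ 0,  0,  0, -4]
x^4 + 16*x^3 + 96*x^2 + 256*x + 256

Expanding det(x·I − A) (e.g. by cofactor expansion or by noting that A is similar to its Jordan form J, which has the same characteristic polynomial as A) gives
  χ_A(x) = x^4 + 16*x^3 + 96*x^2 + 256*x + 256
which factors as (x + 4)^4. The eigenvalues (with algebraic multiplicities) are λ = -4 with multiplicity 4.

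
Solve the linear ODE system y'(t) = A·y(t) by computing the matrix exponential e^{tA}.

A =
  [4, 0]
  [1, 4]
e^{tA} =
  [exp(4*t), 0]
  [t*exp(4*t), exp(4*t)]

Strategy: write A = P · J · P⁻¹ where J is a Jordan canonical form, so e^{tA} = P · e^{tJ} · P⁻¹, and e^{tJ} can be computed block-by-block.

A has Jordan form
J =
  [4, 1]
  [0, 4]
(up to reordering of blocks).

Per-block formulas:
  For a 2×2 Jordan block J_2(4): exp(t · J_2(4)) = e^(4t)·(I + t·N), where N is the 2×2 nilpotent shift.

After assembling e^{tJ} and conjugating by P, we get:

e^{tA} =
  [exp(4*t), 0]
  [t*exp(4*t), exp(4*t)]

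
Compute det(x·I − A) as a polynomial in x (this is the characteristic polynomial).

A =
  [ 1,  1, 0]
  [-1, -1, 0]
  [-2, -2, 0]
x^3

Expanding det(x·I − A) (e.g. by cofactor expansion or by noting that A is similar to its Jordan form J, which has the same characteristic polynomial as A) gives
  χ_A(x) = x^3
which factors as x^3. The eigenvalues (with algebraic multiplicities) are λ = 0 with multiplicity 3.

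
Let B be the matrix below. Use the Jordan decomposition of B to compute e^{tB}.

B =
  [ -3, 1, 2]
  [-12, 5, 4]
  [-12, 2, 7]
e^{tB} =
  [-6*t*exp(3*t) + exp(3*t), t*exp(3*t), 2*t*exp(3*t)]
  [-12*t*exp(3*t), 2*t*exp(3*t) + exp(3*t), 4*t*exp(3*t)]
  [-12*t*exp(3*t), 2*t*exp(3*t), 4*t*exp(3*t) + exp(3*t)]

Strategy: write B = P · J · P⁻¹ where J is a Jordan canonical form, so e^{tB} = P · e^{tJ} · P⁻¹, and e^{tJ} can be computed block-by-block.

B has Jordan form
J =
  [3, 1, 0]
  [0, 3, 0]
  [0, 0, 3]
(up to reordering of blocks).

Per-block formulas:
  For a 1×1 block at λ = 3: exp(t · [3]) = [e^(3t)].
  For a 2×2 Jordan block J_2(3): exp(t · J_2(3)) = e^(3t)·(I + t·N), where N is the 2×2 nilpotent shift.

After assembling e^{tJ} and conjugating by P, we get:

e^{tB} =
  [-6*t*exp(3*t) + exp(3*t), t*exp(3*t), 2*t*exp(3*t)]
  [-12*t*exp(3*t), 2*t*exp(3*t) + exp(3*t), 4*t*exp(3*t)]
  [-12*t*exp(3*t), 2*t*exp(3*t), 4*t*exp(3*t) + exp(3*t)]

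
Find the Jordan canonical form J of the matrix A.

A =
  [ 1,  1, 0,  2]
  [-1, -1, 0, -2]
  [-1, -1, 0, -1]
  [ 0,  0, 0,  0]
J_2(0) ⊕ J_2(0)

The characteristic polynomial is
  det(x·I − A) = x^4

Eigenvalues and multiplicities (the geometric multiplicity of λ is n − rank(A − λI), which equals the number of Jordan blocks for λ):
  λ = 0: algebraic multiplicity = 4, geometric multiplicity = 2

Determining the block sizes for each eigenvalue:
  λ = 0: with am = 4 and gm = 2, the partition is not yet determined (e.g. several partitions of 4 into 2 parts exist). Let N = A − (0)·I. Computing rank(N^1) = 2, rank(N^2) = 0; the number of blocks of size ≥ j is rank(N^{j−1}) − rank(N^j), giving [2, 2]. So we have 2 block(s) of size 2 → block sizes [2, 2]

Assembling the blocks gives a Jordan form
J =
  [0, 1, 0, 0]
  [0, 0, 0, 0]
  [0, 0, 0, 1]
  [0, 0, 0, 0]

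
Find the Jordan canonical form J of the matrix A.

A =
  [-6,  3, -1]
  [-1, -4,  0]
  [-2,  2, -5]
J_3(-5)

The characteristic polynomial is
  det(x·I − A) = x^3 + 15*x^2 + 75*x + 125 = (x + 5)^3

Eigenvalues and multiplicities (the geometric multiplicity of λ is n − rank(A − λI), which equals the number of Jordan blocks for λ):
  λ = -5: algebraic multiplicity = 3, geometric multiplicity = 1

Determining the block sizes for each eigenvalue:
  λ = -5: one block (gm = 1), so the single block has size am = 3 → block sizes [3]

Assembling the blocks gives a Jordan form
J =
  [-5,  1,  0]
  [ 0, -5,  1]
  [ 0,  0, -5]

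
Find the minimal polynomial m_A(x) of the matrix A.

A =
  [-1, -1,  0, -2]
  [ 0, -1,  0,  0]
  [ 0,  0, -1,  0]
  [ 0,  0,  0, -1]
x^2 + 2*x + 1

The characteristic polynomial is χ_A(x) = (x + 1)^4, so the eigenvalues are known. The minimal polynomial is
  m_A(x) = Π_λ (x − λ)^{k_λ}
where k_λ is the size of the *largest* Jordan block for λ (equivalently, the smallest k with (A − λI)^k v = 0 for every generalised eigenvector v of λ).

  λ = -1: largest Jordan block has size 2, contributing (x + 1)^2

So m_A(x) = (x + 1)^2 = x^2 + 2*x + 1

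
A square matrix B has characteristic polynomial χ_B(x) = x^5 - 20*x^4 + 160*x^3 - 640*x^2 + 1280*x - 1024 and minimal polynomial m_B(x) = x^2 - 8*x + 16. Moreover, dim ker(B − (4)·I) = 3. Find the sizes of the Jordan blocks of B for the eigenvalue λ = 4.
Block sizes for λ = 4: [2, 2, 1]

Step 1 — from the characteristic polynomial, algebraic multiplicity of λ = 4 is 5. From dim ker(B − (4)·I) = 3, there are exactly 3 Jordan blocks for λ = 4.
Step 2 — from the minimal polynomial, the factor (x − 4)^2 tells us the largest block for λ = 4 has size 2.
Step 3 — with total size 5, 3 blocks, and largest block 2, the block sizes (in nonincreasing order) are [2, 2, 1].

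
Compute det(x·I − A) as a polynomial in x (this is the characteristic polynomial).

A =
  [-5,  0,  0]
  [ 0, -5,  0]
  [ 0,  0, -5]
x^3 + 15*x^2 + 75*x + 125

Expanding det(x·I − A) (e.g. by cofactor expansion or by noting that A is similar to its Jordan form J, which has the same characteristic polynomial as A) gives
  χ_A(x) = x^3 + 15*x^2 + 75*x + 125
which factors as (x + 5)^3. The eigenvalues (with algebraic multiplicities) are λ = -5 with multiplicity 3.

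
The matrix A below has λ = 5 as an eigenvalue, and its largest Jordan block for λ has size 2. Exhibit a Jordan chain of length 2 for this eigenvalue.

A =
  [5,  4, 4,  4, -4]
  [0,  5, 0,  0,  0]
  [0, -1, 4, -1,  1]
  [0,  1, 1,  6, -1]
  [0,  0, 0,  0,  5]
A Jordan chain for λ = 5 of length 2:
v_1 = (4, 0, -1, 1, 0)ᵀ
v_2 = (0, 1, 0, 0, 0)ᵀ

Let N = A − (5)·I. We want v_2 with N^2 v_2 = 0 but N^1 v_2 ≠ 0; then v_{j-1} := N · v_j for j = 2, …, 2.

Pick v_2 = (0, 1, 0, 0, 0)ᵀ.
Then v_1 = N · v_2 = (4, 0, -1, 1, 0)ᵀ.

Sanity check: (A − (5)·I) v_1 = (0, 0, 0, 0, 0)ᵀ = 0. ✓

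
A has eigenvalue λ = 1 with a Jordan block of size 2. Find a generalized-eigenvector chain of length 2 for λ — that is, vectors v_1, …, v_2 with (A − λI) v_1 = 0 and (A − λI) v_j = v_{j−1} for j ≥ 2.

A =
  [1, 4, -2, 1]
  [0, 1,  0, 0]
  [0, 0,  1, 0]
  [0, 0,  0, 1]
A Jordan chain for λ = 1 of length 2:
v_1 = (4, 0, 0, 0)ᵀ
v_2 = (0, 1, 0, 0)ᵀ

Let N = A − (1)·I. We want v_2 with N^2 v_2 = 0 but N^1 v_2 ≠ 0; then v_{j-1} := N · v_j for j = 2, …, 2.

Pick v_2 = (0, 1, 0, 0)ᵀ.
Then v_1 = N · v_2 = (4, 0, 0, 0)ᵀ.

Sanity check: (A − (1)·I) v_1 = (0, 0, 0, 0)ᵀ = 0. ✓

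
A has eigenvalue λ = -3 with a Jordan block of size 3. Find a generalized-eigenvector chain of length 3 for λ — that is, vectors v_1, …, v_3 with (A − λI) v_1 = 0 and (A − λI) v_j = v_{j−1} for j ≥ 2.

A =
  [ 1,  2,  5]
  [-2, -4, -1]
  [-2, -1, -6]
A Jordan chain for λ = -3 of length 3:
v_1 = (2, -4, 0)ᵀ
v_2 = (4, -2, -2)ᵀ
v_3 = (1, 0, 0)ᵀ

Let N = A − (-3)·I. We want v_3 with N^3 v_3 = 0 but N^2 v_3 ≠ 0; then v_{j-1} := N · v_j for j = 3, …, 2.

Pick v_3 = (1, 0, 0)ᵀ.
Then v_2 = N · v_3 = (4, -2, -2)ᵀ.
Then v_1 = N · v_2 = (2, -4, 0)ᵀ.

Sanity check: (A − (-3)·I) v_1 = (0, 0, 0)ᵀ = 0. ✓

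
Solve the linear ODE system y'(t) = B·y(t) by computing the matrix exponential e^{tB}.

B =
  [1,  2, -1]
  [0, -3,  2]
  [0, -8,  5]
e^{tB} =
  [exp(t), 2*t*exp(t), -t*exp(t)]
  [0, -4*t*exp(t) + exp(t), 2*t*exp(t)]
  [0, -8*t*exp(t), 4*t*exp(t) + exp(t)]

Strategy: write B = P · J · P⁻¹ where J is a Jordan canonical form, so e^{tB} = P · e^{tJ} · P⁻¹, and e^{tJ} can be computed block-by-block.

B has Jordan form
J =
  [1, 1, 0]
  [0, 1, 0]
  [0, 0, 1]
(up to reordering of blocks).

Per-block formulas:
  For a 1×1 block at λ = 1: exp(t · [1]) = [e^(1t)].
  For a 2×2 Jordan block J_2(1): exp(t · J_2(1)) = e^(1t)·(I + t·N), where N is the 2×2 nilpotent shift.

After assembling e^{tJ} and conjugating by P, we get:

e^{tB} =
  [exp(t), 2*t*exp(t), -t*exp(t)]
  [0, -4*t*exp(t) + exp(t), 2*t*exp(t)]
  [0, -8*t*exp(t), 4*t*exp(t) + exp(t)]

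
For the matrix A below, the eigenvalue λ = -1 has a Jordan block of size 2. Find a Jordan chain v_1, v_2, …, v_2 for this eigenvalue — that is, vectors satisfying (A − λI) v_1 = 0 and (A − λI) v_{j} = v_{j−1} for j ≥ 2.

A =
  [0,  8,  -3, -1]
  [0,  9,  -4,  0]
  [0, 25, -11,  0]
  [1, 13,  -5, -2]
A Jordan chain for λ = -1 of length 2:
v_1 = (1, 0, 0, 1)ᵀ
v_2 = (1, 0, 0, 0)ᵀ

Let N = A − (-1)·I. We want v_2 with N^2 v_2 = 0 but N^1 v_2 ≠ 0; then v_{j-1} := N · v_j for j = 2, …, 2.

Pick v_2 = (1, 0, 0, 0)ᵀ.
Then v_1 = N · v_2 = (1, 0, 0, 1)ᵀ.

Sanity check: (A − (-1)·I) v_1 = (0, 0, 0, 0)ᵀ = 0. ✓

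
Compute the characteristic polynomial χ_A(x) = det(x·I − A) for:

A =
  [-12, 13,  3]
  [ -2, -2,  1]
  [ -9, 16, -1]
x^3 + 15*x^2 + 75*x + 125

Expanding det(x·I − A) (e.g. by cofactor expansion or by noting that A is similar to its Jordan form J, which has the same characteristic polynomial as A) gives
  χ_A(x) = x^3 + 15*x^2 + 75*x + 125
which factors as (x + 5)^3. The eigenvalues (with algebraic multiplicities) are λ = -5 with multiplicity 3.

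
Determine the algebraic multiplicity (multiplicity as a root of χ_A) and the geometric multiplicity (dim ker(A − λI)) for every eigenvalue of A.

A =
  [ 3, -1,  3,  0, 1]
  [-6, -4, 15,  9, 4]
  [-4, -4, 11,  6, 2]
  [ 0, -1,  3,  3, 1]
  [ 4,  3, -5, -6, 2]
λ = 3: alg = 5, geom = 3

Step 1 — factor the characteristic polynomial to read off the algebraic multiplicities:
  χ_A(x) = (x - 3)^5

Step 2 — compute geometric multiplicities via the rank-nullity identity g(λ) = n − rank(A − λI):
  rank(A − (3)·I) = 2, so dim ker(A − (3)·I) = n − 2 = 3

Summary:
  λ = 3: algebraic multiplicity = 5, geometric multiplicity = 3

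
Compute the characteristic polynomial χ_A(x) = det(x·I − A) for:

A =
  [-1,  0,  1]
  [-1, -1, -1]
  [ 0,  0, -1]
x^3 + 3*x^2 + 3*x + 1

Expanding det(x·I − A) (e.g. by cofactor expansion or by noting that A is similar to its Jordan form J, which has the same characteristic polynomial as A) gives
  χ_A(x) = x^3 + 3*x^2 + 3*x + 1
which factors as (x + 1)^3. The eigenvalues (with algebraic multiplicities) are λ = -1 with multiplicity 3.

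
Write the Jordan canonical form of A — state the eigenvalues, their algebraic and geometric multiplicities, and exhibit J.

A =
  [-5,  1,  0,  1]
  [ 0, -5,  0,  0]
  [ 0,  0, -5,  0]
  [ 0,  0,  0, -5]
J_2(-5) ⊕ J_1(-5) ⊕ J_1(-5)

The characteristic polynomial is
  det(x·I − A) = x^4 + 20*x^3 + 150*x^2 + 500*x + 625 = (x + 5)^4

Eigenvalues and multiplicities (the geometric multiplicity of λ is n − rank(A − λI), which equals the number of Jordan blocks for λ):
  λ = -5: algebraic multiplicity = 4, geometric multiplicity = 3

Determining the block sizes for each eigenvalue:
  λ = -5: 3 blocks summing to 4 forces exactly one block of size 2 and the rest size 1 → block sizes [2, 1, 1]

Assembling the blocks gives a Jordan form
J =
  [-5,  1,  0,  0]
  [ 0, -5,  0,  0]
  [ 0,  0, -5,  0]
  [ 0,  0,  0, -5]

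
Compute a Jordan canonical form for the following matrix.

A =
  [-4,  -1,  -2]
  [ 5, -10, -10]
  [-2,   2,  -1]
J_2(-5) ⊕ J_1(-5)

The characteristic polynomial is
  det(x·I − A) = x^3 + 15*x^2 + 75*x + 125 = (x + 5)^3

Eigenvalues and multiplicities (the geometric multiplicity of λ is n − rank(A − λI), which equals the number of Jordan blocks for λ):
  λ = -5: algebraic multiplicity = 3, geometric multiplicity = 2

Determining the block sizes for each eigenvalue:
  λ = -5: 2 blocks summing to 3 forces exactly one block of size 2 and the rest size 1 → block sizes [2, 1]

Assembling the blocks gives a Jordan form
J =
  [-5,  1,  0]
  [ 0, -5,  0]
  [ 0,  0, -5]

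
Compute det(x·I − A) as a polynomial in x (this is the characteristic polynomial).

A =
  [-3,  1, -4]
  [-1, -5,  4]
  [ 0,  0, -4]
x^3 + 12*x^2 + 48*x + 64

Expanding det(x·I − A) (e.g. by cofactor expansion or by noting that A is similar to its Jordan form J, which has the same characteristic polynomial as A) gives
  χ_A(x) = x^3 + 12*x^2 + 48*x + 64
which factors as (x + 4)^3. The eigenvalues (with algebraic multiplicities) are λ = -4 with multiplicity 3.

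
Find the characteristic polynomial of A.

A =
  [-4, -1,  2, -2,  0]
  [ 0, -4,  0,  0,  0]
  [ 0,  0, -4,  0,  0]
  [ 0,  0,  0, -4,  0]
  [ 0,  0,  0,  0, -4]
x^5 + 20*x^4 + 160*x^3 + 640*x^2 + 1280*x + 1024

Expanding det(x·I − A) (e.g. by cofactor expansion or by noting that A is similar to its Jordan form J, which has the same characteristic polynomial as A) gives
  χ_A(x) = x^5 + 20*x^4 + 160*x^3 + 640*x^2 + 1280*x + 1024
which factors as (x + 4)^5. The eigenvalues (with algebraic multiplicities) are λ = -4 with multiplicity 5.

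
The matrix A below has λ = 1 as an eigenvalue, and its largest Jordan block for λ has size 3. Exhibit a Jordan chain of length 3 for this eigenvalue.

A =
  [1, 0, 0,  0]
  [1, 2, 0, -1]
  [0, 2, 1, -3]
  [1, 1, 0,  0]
A Jordan chain for λ = 1 of length 3:
v_1 = (0, 0, -1, 0)ᵀ
v_2 = (0, 1, 0, 1)ᵀ
v_3 = (1, 0, 0, 0)ᵀ

Let N = A − (1)·I. We want v_3 with N^3 v_3 = 0 but N^2 v_3 ≠ 0; then v_{j-1} := N · v_j for j = 3, …, 2.

Pick v_3 = (1, 0, 0, 0)ᵀ.
Then v_2 = N · v_3 = (0, 1, 0, 1)ᵀ.
Then v_1 = N · v_2 = (0, 0, -1, 0)ᵀ.

Sanity check: (A − (1)·I) v_1 = (0, 0, 0, 0)ᵀ = 0. ✓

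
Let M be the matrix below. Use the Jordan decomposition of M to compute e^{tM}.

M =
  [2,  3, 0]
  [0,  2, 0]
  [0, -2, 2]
e^{tM} =
  [exp(2*t), 3*t*exp(2*t), 0]
  [0, exp(2*t), 0]
  [0, -2*t*exp(2*t), exp(2*t)]

Strategy: write M = P · J · P⁻¹ where J is a Jordan canonical form, so e^{tM} = P · e^{tJ} · P⁻¹, and e^{tJ} can be computed block-by-block.

M has Jordan form
J =
  [2, 1, 0]
  [0, 2, 0]
  [0, 0, 2]
(up to reordering of blocks).

Per-block formulas:
  For a 2×2 Jordan block J_2(2): exp(t · J_2(2)) = e^(2t)·(I + t·N), where N is the 2×2 nilpotent shift.
  For a 1×1 block at λ = 2: exp(t · [2]) = [e^(2t)].

After assembling e^{tJ} and conjugating by P, we get:

e^{tM} =
  [exp(2*t), 3*t*exp(2*t), 0]
  [0, exp(2*t), 0]
  [0, -2*t*exp(2*t), exp(2*t)]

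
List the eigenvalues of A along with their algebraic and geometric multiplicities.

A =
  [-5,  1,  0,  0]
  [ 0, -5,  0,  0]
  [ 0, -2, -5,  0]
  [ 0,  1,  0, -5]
λ = -5: alg = 4, geom = 3

Step 1 — factor the characteristic polynomial to read off the algebraic multiplicities:
  χ_A(x) = (x + 5)^4

Step 2 — compute geometric multiplicities via the rank-nullity identity g(λ) = n − rank(A − λI):
  rank(A − (-5)·I) = 1, so dim ker(A − (-5)·I) = n − 1 = 3

Summary:
  λ = -5: algebraic multiplicity = 4, geometric multiplicity = 3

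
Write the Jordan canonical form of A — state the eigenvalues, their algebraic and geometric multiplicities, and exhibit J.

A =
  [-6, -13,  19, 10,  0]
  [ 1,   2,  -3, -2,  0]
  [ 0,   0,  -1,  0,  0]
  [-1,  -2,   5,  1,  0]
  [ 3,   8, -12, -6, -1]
J_3(-1) ⊕ J_2(-1)

The characteristic polynomial is
  det(x·I − A) = x^5 + 5*x^4 + 10*x^3 + 10*x^2 + 5*x + 1 = (x + 1)^5

Eigenvalues and multiplicities (the geometric multiplicity of λ is n − rank(A − λI), which equals the number of Jordan blocks for λ):
  λ = -1: algebraic multiplicity = 5, geometric multiplicity = 2

Determining the block sizes for each eigenvalue:
  λ = -1: with am = 5 and gm = 2, the partition is not yet determined (e.g. several partitions of 5 into 2 parts exist). Let N = A − (-1)·I. Computing rank(N^1) = 3, rank(N^2) = 1, rank(N^3) = 0; the number of blocks of size ≥ j is rank(N^{j−1}) − rank(N^j), giving [2, 2, 1]. So we have 1 block(s) of size 3, 1 block(s) of size 2 → block sizes [3, 2]

Assembling the blocks gives a Jordan form
J =
  [-1,  1,  0,  0,  0]
  [ 0, -1,  1,  0,  0]
  [ 0,  0, -1,  0,  0]
  [ 0,  0,  0, -1,  1]
  [ 0,  0,  0,  0, -1]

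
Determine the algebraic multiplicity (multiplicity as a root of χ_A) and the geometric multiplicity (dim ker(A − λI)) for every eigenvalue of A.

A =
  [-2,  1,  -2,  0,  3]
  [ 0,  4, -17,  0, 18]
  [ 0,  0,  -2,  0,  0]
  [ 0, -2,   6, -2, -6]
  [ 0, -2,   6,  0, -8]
λ = -2: alg = 5, geom = 3

Step 1 — factor the characteristic polynomial to read off the algebraic multiplicities:
  χ_A(x) = (x + 2)^5

Step 2 — compute geometric multiplicities via the rank-nullity identity g(λ) = n − rank(A − λI):
  rank(A − (-2)·I) = 2, so dim ker(A − (-2)·I) = n − 2 = 3

Summary:
  λ = -2: algebraic multiplicity = 5, geometric multiplicity = 3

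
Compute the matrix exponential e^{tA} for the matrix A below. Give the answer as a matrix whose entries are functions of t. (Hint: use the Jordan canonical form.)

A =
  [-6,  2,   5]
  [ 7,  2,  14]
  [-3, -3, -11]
e^{tA} =
  [-t*exp(-5*t) + exp(-5*t), -3*t^2*exp(-5*t)/2 + 2*t*exp(-5*t), -7*t^2*exp(-5*t)/2 + 5*t*exp(-5*t)]
  [7*t*exp(-5*t), 21*t^2*exp(-5*t)/2 + 7*t*exp(-5*t) + exp(-5*t), 49*t^2*exp(-5*t)/2 + 14*t*exp(-5*t)]
  [-3*t*exp(-5*t), -9*t^2*exp(-5*t)/2 - 3*t*exp(-5*t), -21*t^2*exp(-5*t)/2 - 6*t*exp(-5*t) + exp(-5*t)]

Strategy: write A = P · J · P⁻¹ where J is a Jordan canonical form, so e^{tA} = P · e^{tJ} · P⁻¹, and e^{tJ} can be computed block-by-block.

A has Jordan form
J =
  [-5,  1,  0]
  [ 0, -5,  1]
  [ 0,  0, -5]
(up to reordering of blocks).

Per-block formulas:
  For a 3×3 Jordan block J_3(-5): exp(t · J_3(-5)) = e^(-5t)·(I + t·N + (t^2/2)·N^2), where N is the 3×3 nilpotent shift.

After assembling e^{tJ} and conjugating by P, we get:

e^{tA} =
  [-t*exp(-5*t) + exp(-5*t), -3*t^2*exp(-5*t)/2 + 2*t*exp(-5*t), -7*t^2*exp(-5*t)/2 + 5*t*exp(-5*t)]
  [7*t*exp(-5*t), 21*t^2*exp(-5*t)/2 + 7*t*exp(-5*t) + exp(-5*t), 49*t^2*exp(-5*t)/2 + 14*t*exp(-5*t)]
  [-3*t*exp(-5*t), -9*t^2*exp(-5*t)/2 - 3*t*exp(-5*t), -21*t^2*exp(-5*t)/2 - 6*t*exp(-5*t) + exp(-5*t)]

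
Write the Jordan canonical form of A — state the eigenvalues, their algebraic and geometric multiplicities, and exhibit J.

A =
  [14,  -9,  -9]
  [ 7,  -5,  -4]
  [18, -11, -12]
J_3(-1)

The characteristic polynomial is
  det(x·I − A) = x^3 + 3*x^2 + 3*x + 1 = (x + 1)^3

Eigenvalues and multiplicities (the geometric multiplicity of λ is n − rank(A − λI), which equals the number of Jordan blocks for λ):
  λ = -1: algebraic multiplicity = 3, geometric multiplicity = 1

Determining the block sizes for each eigenvalue:
  λ = -1: one block (gm = 1), so the single block has size am = 3 → block sizes [3]

Assembling the blocks gives a Jordan form
J =
  [-1,  1,  0]
  [ 0, -1,  1]
  [ 0,  0, -1]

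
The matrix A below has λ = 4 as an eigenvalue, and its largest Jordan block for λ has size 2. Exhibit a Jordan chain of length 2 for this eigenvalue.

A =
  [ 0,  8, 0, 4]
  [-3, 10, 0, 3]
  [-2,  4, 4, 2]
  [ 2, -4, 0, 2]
A Jordan chain for λ = 4 of length 2:
v_1 = (-4, -3, -2, 2)ᵀ
v_2 = (1, 0, 0, 0)ᵀ

Let N = A − (4)·I. We want v_2 with N^2 v_2 = 0 but N^1 v_2 ≠ 0; then v_{j-1} := N · v_j for j = 2, …, 2.

Pick v_2 = (1, 0, 0, 0)ᵀ.
Then v_1 = N · v_2 = (-4, -3, -2, 2)ᵀ.

Sanity check: (A − (4)·I) v_1 = (0, 0, 0, 0)ᵀ = 0. ✓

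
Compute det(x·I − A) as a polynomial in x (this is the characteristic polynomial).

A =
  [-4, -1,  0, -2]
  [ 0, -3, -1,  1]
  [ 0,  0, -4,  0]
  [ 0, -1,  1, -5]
x^4 + 16*x^3 + 96*x^2 + 256*x + 256

Expanding det(x·I − A) (e.g. by cofactor expansion or by noting that A is similar to its Jordan form J, which has the same characteristic polynomial as A) gives
  χ_A(x) = x^4 + 16*x^3 + 96*x^2 + 256*x + 256
which factors as (x + 4)^4. The eigenvalues (with algebraic multiplicities) are λ = -4 with multiplicity 4.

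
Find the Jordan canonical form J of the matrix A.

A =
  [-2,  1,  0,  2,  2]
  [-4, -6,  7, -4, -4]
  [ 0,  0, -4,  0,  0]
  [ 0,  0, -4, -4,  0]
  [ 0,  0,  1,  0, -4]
J_3(-4) ⊕ J_1(-4) ⊕ J_1(-4)

The characteristic polynomial is
  det(x·I − A) = x^5 + 20*x^4 + 160*x^3 + 640*x^2 + 1280*x + 1024 = (x + 4)^5

Eigenvalues and multiplicities (the geometric multiplicity of λ is n − rank(A − λI), which equals the number of Jordan blocks for λ):
  λ = -4: algebraic multiplicity = 5, geometric multiplicity = 3

Determining the block sizes for each eigenvalue:
  λ = -4: with am = 5 and gm = 3, the partition is not yet determined (e.g. several partitions of 5 into 3 parts exist). Let N = A − (-4)·I. Computing rank(N^1) = 2, rank(N^2) = 1, rank(N^3) = 0; the number of blocks of size ≥ j is rank(N^{j−1}) − rank(N^j), giving [3, 1, 1]. So we have 1 block(s) of size 3, 2 block(s) of size 1 → block sizes [3, 1, 1]

Assembling the blocks gives a Jordan form
J =
  [-4,  1,  0,  0,  0]
  [ 0, -4,  1,  0,  0]
  [ 0,  0, -4,  0,  0]
  [ 0,  0,  0, -4,  0]
  [ 0,  0,  0,  0, -4]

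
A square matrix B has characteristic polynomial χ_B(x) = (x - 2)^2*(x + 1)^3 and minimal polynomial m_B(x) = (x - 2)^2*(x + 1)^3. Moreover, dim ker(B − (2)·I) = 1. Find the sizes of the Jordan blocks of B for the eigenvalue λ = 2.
Block sizes for λ = 2: [2]

Step 1 — from the characteristic polynomial, algebraic multiplicity of λ = 2 is 2. From dim ker(B − (2)·I) = 1, there are exactly 1 Jordan blocks for λ = 2.
Step 2 — from the minimal polynomial, the factor (x − 2)^2 tells us the largest block for λ = 2 has size 2.
Step 3 — with total size 2, 1 blocks, and largest block 2, the block sizes (in nonincreasing order) are [2].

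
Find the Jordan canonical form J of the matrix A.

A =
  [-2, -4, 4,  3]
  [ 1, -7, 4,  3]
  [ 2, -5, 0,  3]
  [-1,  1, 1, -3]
J_3(-3) ⊕ J_1(-3)

The characteristic polynomial is
  det(x·I − A) = x^4 + 12*x^3 + 54*x^2 + 108*x + 81 = (x + 3)^4

Eigenvalues and multiplicities (the geometric multiplicity of λ is n − rank(A − λI), which equals the number of Jordan blocks for λ):
  λ = -3: algebraic multiplicity = 4, geometric multiplicity = 2

Determining the block sizes for each eigenvalue:
  λ = -3: with am = 4 and gm = 2, the partition is not yet determined (e.g. several partitions of 4 into 2 parts exist). Let N = A − (-3)·I. Computing rank(N^1) = 2, rank(N^2) = 1, rank(N^3) = 0; the number of blocks of size ≥ j is rank(N^{j−1}) − rank(N^j), giving [2, 1, 1]. So we have 1 block(s) of size 3, 1 block(s) of size 1 → block sizes [3, 1]

Assembling the blocks gives a Jordan form
J =
  [-3,  1,  0,  0]
  [ 0, -3,  1,  0]
  [ 0,  0, -3,  0]
  [ 0,  0,  0, -3]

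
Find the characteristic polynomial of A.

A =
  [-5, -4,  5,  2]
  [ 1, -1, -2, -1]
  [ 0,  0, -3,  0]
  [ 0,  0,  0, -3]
x^4 + 12*x^3 + 54*x^2 + 108*x + 81

Expanding det(x·I − A) (e.g. by cofactor expansion or by noting that A is similar to its Jordan form J, which has the same characteristic polynomial as A) gives
  χ_A(x) = x^4 + 12*x^3 + 54*x^2 + 108*x + 81
which factors as (x + 3)^4. The eigenvalues (with algebraic multiplicities) are λ = -3 with multiplicity 4.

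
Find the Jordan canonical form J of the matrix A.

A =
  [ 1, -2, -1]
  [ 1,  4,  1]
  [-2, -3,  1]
J_3(2)

The characteristic polynomial is
  det(x·I − A) = x^3 - 6*x^2 + 12*x - 8 = (x - 2)^3

Eigenvalues and multiplicities (the geometric multiplicity of λ is n − rank(A − λI), which equals the number of Jordan blocks for λ):
  λ = 2: algebraic multiplicity = 3, geometric multiplicity = 1

Determining the block sizes for each eigenvalue:
  λ = 2: one block (gm = 1), so the single block has size am = 3 → block sizes [3]

Assembling the blocks gives a Jordan form
J =
  [2, 1, 0]
  [0, 2, 1]
  [0, 0, 2]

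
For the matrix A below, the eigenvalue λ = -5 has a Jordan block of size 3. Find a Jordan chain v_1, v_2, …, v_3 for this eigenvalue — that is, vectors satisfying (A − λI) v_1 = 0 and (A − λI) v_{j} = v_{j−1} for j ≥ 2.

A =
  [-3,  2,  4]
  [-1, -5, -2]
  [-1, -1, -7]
A Jordan chain for λ = -5 of length 3:
v_1 = (-2, 0, 1)ᵀ
v_2 = (2, -1, -1)ᵀ
v_3 = (1, 0, 0)ᵀ

Let N = A − (-5)·I. We want v_3 with N^3 v_3 = 0 but N^2 v_3 ≠ 0; then v_{j-1} := N · v_j for j = 3, …, 2.

Pick v_3 = (1, 0, 0)ᵀ.
Then v_2 = N · v_3 = (2, -1, -1)ᵀ.
Then v_1 = N · v_2 = (-2, 0, 1)ᵀ.

Sanity check: (A − (-5)·I) v_1 = (0, 0, 0)ᵀ = 0. ✓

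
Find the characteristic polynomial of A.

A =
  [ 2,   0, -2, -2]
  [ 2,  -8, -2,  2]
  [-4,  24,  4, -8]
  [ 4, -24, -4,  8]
x^4 - 6*x^3 + 8*x^2

Expanding det(x·I − A) (e.g. by cofactor expansion or by noting that A is similar to its Jordan form J, which has the same characteristic polynomial as A) gives
  χ_A(x) = x^4 - 6*x^3 + 8*x^2
which factors as x^2*(x - 4)*(x - 2). The eigenvalues (with algebraic multiplicities) are λ = 0 with multiplicity 2, λ = 2 with multiplicity 1, λ = 4 with multiplicity 1.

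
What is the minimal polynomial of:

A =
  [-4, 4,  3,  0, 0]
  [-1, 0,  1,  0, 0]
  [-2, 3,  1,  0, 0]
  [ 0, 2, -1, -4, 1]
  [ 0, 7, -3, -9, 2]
x^3 + 3*x^2 + 3*x + 1

The characteristic polynomial is χ_A(x) = (x + 1)^5, so the eigenvalues are known. The minimal polynomial is
  m_A(x) = Π_λ (x − λ)^{k_λ}
where k_λ is the size of the *largest* Jordan block for λ (equivalently, the smallest k with (A − λI)^k v = 0 for every generalised eigenvector v of λ).

  λ = -1: largest Jordan block has size 3, contributing (x + 1)^3

So m_A(x) = (x + 1)^3 = x^3 + 3*x^2 + 3*x + 1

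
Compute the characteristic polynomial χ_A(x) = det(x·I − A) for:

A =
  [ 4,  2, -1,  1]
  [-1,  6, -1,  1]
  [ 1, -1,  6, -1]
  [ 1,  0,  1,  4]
x^4 - 20*x^3 + 150*x^2 - 500*x + 625

Expanding det(x·I − A) (e.g. by cofactor expansion or by noting that A is similar to its Jordan form J, which has the same characteristic polynomial as A) gives
  χ_A(x) = x^4 - 20*x^3 + 150*x^2 - 500*x + 625
which factors as (x - 5)^4. The eigenvalues (with algebraic multiplicities) are λ = 5 with multiplicity 4.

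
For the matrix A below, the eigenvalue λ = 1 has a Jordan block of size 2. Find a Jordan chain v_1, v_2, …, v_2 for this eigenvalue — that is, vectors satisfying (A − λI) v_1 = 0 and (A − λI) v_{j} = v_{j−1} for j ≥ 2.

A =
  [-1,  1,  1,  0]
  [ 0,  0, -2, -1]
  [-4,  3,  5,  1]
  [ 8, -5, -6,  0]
A Jordan chain for λ = 1 of length 2:
v_1 = (-2, 0, -4, 8)ᵀ
v_2 = (1, 0, 0, 0)ᵀ

Let N = A − (1)·I. We want v_2 with N^2 v_2 = 0 but N^1 v_2 ≠ 0; then v_{j-1} := N · v_j for j = 2, …, 2.

Pick v_2 = (1, 0, 0, 0)ᵀ.
Then v_1 = N · v_2 = (-2, 0, -4, 8)ᵀ.

Sanity check: (A − (1)·I) v_1 = (0, 0, 0, 0)ᵀ = 0. ✓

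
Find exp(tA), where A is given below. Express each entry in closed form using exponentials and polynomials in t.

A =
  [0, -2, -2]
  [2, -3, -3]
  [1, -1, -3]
e^{tA} =
  [-t^2*exp(-2*t) + 2*t*exp(-2*t) + exp(-2*t), -2*t*exp(-2*t), 2*t^2*exp(-2*t) - 2*t*exp(-2*t)]
  [-t^2*exp(-2*t)/2 + 2*t*exp(-2*t), -t*exp(-2*t) + exp(-2*t), t^2*exp(-2*t) - 3*t*exp(-2*t)]
  [-t^2*exp(-2*t)/2 + t*exp(-2*t), -t*exp(-2*t), t^2*exp(-2*t) - t*exp(-2*t) + exp(-2*t)]

Strategy: write A = P · J · P⁻¹ where J is a Jordan canonical form, so e^{tA} = P · e^{tJ} · P⁻¹, and e^{tJ} can be computed block-by-block.

A has Jordan form
J =
  [-2,  1,  0]
  [ 0, -2,  1]
  [ 0,  0, -2]
(up to reordering of blocks).

Per-block formulas:
  For a 3×3 Jordan block J_3(-2): exp(t · J_3(-2)) = e^(-2t)·(I + t·N + (t^2/2)·N^2), where N is the 3×3 nilpotent shift.

After assembling e^{tJ} and conjugating by P, we get:

e^{tA} =
  [-t^2*exp(-2*t) + 2*t*exp(-2*t) + exp(-2*t), -2*t*exp(-2*t), 2*t^2*exp(-2*t) - 2*t*exp(-2*t)]
  [-t^2*exp(-2*t)/2 + 2*t*exp(-2*t), -t*exp(-2*t) + exp(-2*t), t^2*exp(-2*t) - 3*t*exp(-2*t)]
  [-t^2*exp(-2*t)/2 + t*exp(-2*t), -t*exp(-2*t), t^2*exp(-2*t) - t*exp(-2*t) + exp(-2*t)]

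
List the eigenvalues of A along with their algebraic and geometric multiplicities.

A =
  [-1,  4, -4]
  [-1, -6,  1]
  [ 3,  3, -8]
λ = -5: alg = 3, geom = 2

Step 1 — factor the characteristic polynomial to read off the algebraic multiplicities:
  χ_A(x) = (x + 5)^3

Step 2 — compute geometric multiplicities via the rank-nullity identity g(λ) = n − rank(A − λI):
  rank(A − (-5)·I) = 1, so dim ker(A − (-5)·I) = n − 1 = 2

Summary:
  λ = -5: algebraic multiplicity = 3, geometric multiplicity = 2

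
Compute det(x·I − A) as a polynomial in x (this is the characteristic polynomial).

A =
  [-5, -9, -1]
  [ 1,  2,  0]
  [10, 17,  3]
x^3

Expanding det(x·I − A) (e.g. by cofactor expansion or by noting that A is similar to its Jordan form J, which has the same characteristic polynomial as A) gives
  χ_A(x) = x^3
which factors as x^3. The eigenvalues (with algebraic multiplicities) are λ = 0 with multiplicity 3.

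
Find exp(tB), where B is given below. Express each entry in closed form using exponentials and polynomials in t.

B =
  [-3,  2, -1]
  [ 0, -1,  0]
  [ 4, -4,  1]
e^{tB} =
  [-2*t*exp(-t) + exp(-t), 2*t*exp(-t), -t*exp(-t)]
  [0, exp(-t), 0]
  [4*t*exp(-t), -4*t*exp(-t), 2*t*exp(-t) + exp(-t)]

Strategy: write B = P · J · P⁻¹ where J is a Jordan canonical form, so e^{tB} = P · e^{tJ} · P⁻¹, and e^{tJ} can be computed block-by-block.

B has Jordan form
J =
  [-1,  1,  0]
  [ 0, -1,  0]
  [ 0,  0, -1]
(up to reordering of blocks).

Per-block formulas:
  For a 1×1 block at λ = -1: exp(t · [-1]) = [e^(-1t)].
  For a 2×2 Jordan block J_2(-1): exp(t · J_2(-1)) = e^(-1t)·(I + t·N), where N is the 2×2 nilpotent shift.

After assembling e^{tJ} and conjugating by P, we get:

e^{tB} =
  [-2*t*exp(-t) + exp(-t), 2*t*exp(-t), -t*exp(-t)]
  [0, exp(-t), 0]
  [4*t*exp(-t), -4*t*exp(-t), 2*t*exp(-t) + exp(-t)]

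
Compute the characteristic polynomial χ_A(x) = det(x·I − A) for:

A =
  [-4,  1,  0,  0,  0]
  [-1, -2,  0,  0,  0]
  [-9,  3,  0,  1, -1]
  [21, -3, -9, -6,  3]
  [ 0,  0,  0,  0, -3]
x^5 + 15*x^4 + 90*x^3 + 270*x^2 + 405*x + 243

Expanding det(x·I − A) (e.g. by cofactor expansion or by noting that A is similar to its Jordan form J, which has the same characteristic polynomial as A) gives
  χ_A(x) = x^5 + 15*x^4 + 90*x^3 + 270*x^2 + 405*x + 243
which factors as (x + 3)^5. The eigenvalues (with algebraic multiplicities) are λ = -3 with multiplicity 5.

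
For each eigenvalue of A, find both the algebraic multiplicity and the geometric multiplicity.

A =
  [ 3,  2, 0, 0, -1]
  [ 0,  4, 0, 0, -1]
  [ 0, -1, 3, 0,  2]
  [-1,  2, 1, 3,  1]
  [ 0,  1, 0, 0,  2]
λ = 3: alg = 5, geom = 2

Step 1 — factor the characteristic polynomial to read off the algebraic multiplicities:
  χ_A(x) = (x - 3)^5

Step 2 — compute geometric multiplicities via the rank-nullity identity g(λ) = n − rank(A − λI):
  rank(A − (3)·I) = 3, so dim ker(A − (3)·I) = n − 3 = 2

Summary:
  λ = 3: algebraic multiplicity = 5, geometric multiplicity = 2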